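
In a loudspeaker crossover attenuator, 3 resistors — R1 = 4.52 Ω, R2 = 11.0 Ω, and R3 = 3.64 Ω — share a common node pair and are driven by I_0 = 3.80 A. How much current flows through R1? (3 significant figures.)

Total conductance ΣG = 1/4.52 + 1/11.0 + 1/3.64 = 0.5869 (units of 1/Ω).
R1 takes the fraction G_k/ΣG = 0.2212/0.5869 = 0.3770, so I = 3.80 × 0.3770 = 1.433 A.

I ≈ 1.43 A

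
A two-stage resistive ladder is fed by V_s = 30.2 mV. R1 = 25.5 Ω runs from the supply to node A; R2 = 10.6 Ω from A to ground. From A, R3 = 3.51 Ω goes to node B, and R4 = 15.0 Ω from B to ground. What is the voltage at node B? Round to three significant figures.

V_B ≈ 5.12 mV

The second stage (R3 + R4 = 18.51 Ω) loads node A in parallel with R2.
R2 ‖ (R3+R4) = 6.740 Ω.
So V_A = 30.2 × 0.2091 = 6.314 mV.
Then the unloaded second divider: V_B = V_A × R4/(R3+R4) = 6.314 × 0.8104 = 5.116 mV.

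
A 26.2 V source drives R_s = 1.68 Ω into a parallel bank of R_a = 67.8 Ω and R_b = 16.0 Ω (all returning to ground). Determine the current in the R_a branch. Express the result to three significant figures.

I ≈ 0.342 A

Equivalent of the parallel group: R_p = 12.95 Ω.
V_A = 26.2 × 12.95/14.63 = 23.19 V.
Branch current I = V_A/R_a = 23.19/67.8 = 0.3420 A.
(Check via current divider: I_total = 1.791 A; share G_k/ΣG = 0.1909 → same result.)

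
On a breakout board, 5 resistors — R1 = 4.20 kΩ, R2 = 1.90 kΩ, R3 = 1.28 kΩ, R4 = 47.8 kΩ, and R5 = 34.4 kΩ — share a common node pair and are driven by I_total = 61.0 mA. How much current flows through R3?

I ≈ 29.9 mA

Conductances: ΣG = 1/4.20 + 1/1.90 + 1/1.28 + 1/47.8 + 1/34.4 = 1.596 (1/kΩ).
R3 takes the fraction G_k/ΣG = 0.7812/1.596 = 0.4896, so I = 61.0 × 0.4896 = 29.87 mA.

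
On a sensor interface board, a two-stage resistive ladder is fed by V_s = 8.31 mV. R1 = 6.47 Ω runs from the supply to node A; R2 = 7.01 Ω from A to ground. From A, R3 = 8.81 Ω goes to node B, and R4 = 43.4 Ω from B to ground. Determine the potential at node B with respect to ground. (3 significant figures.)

V_B ≈ 3.37 mV

Looking into the second stage from A: R3 + R4 = 52.21 Ω appears in parallel with R2.
Effective lower resistance at A: R2 ‖ 52.21 = 6.180 Ω.
First divider: V_A = V_s · 6.180/(6.47 + 6.180) = 4.060 mV.
Then the unloaded second divider: V_B = V_A × R4/(R3+R4) = 4.060 × 0.8313 = 3.375 mV.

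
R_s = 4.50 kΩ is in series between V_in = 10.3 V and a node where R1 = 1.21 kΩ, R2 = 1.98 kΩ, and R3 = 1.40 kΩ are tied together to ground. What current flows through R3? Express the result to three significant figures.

I ≈ 0.721 mA

Parallel bank: R_p = 1/(1/1.21 + 1/1.98 + 1/1.40) = 0.4888 kΩ.
V_A by voltage divider: V_A = 10.3 × 0.4888/(4.50 + 0.4888) = 1.009 V.
I(R3) = V_A / R3 = 1.009/1.40 = 0.7209 mA.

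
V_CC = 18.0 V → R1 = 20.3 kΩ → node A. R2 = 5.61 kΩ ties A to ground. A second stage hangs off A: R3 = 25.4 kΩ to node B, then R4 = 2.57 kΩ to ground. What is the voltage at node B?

V_B ≈ 0.309 V

Node A sees R2 in parallel with the series input of stage 2, R3 + R4 = 27.97 kΩ.
Effective lower resistance at A: R2 ‖ 27.97 = 4.673 kΩ.
First divider: V_A = V_CC · 4.673/(20.3 + 4.673) = 3.368 V.
Then the unloaded second divider: V_B = V_A × R4/(R3+R4) = 3.368 × 0.09188 = 0.3095 V.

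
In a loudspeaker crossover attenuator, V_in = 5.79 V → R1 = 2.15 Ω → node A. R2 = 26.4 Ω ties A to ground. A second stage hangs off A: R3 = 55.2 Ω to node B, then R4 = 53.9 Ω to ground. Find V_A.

V_A ≈ 5.26 V

Node A sees R2 in parallel with the series input of stage 2, R3 + R4 = 109.1 Ω.
R2 ‖ (R3+R4) = 21.26 Ω.
So V_A = 5.79 × 0.9081 = 5.258 V.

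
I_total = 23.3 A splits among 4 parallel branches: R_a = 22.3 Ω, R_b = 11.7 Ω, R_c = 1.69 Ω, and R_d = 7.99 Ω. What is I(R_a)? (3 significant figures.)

ΣG = 1/22.3 + 1/11.7 + 1/1.69 + 1/7.99 = 0.8472.
R_a takes the fraction G_k/ΣG = 0.04484/0.8472 = 0.05293, so I = 23.3 × 0.05293 = 1.233 A.

I ≈ 1.23 A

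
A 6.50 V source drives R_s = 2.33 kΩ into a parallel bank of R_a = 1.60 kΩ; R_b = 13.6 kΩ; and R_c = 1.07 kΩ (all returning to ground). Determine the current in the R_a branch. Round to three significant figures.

Parallel bank: R_p = 1/(1/1.60 + 1/13.6 + 1/1.07) = 0.6123 kΩ.
V_A by voltage divider: V_A = 6.50 × 0.6123/(2.33 + 0.6123) = 1.353 V.
Branch current I = V_A/R_a = 1.353/1.60 = 0.8454 mA.

I ≈ 0.845 mA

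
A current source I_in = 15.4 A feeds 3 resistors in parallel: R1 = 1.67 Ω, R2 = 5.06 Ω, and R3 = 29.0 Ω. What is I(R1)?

I ≈ 11.1 A

ΣG = 1/1.67 + 1/5.06 + 1/29.0 = 0.8309.
By the current-divider rule, I = I_in · G_k/ΣG = 15.4 × 0.7207 = 11.10 A.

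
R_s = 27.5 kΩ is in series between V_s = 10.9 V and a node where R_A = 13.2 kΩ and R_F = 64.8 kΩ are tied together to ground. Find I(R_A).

Parallel bank: R_p = 1/(1/13.2 + 1/64.8) = 10.97 kΩ.
V_A = 10.9 × 10.97/38.47 = 3.107 V.
I(R_A) = V_A / R_A = 3.107/13.2 = 0.2354 mA.
(Equivalently: I_total = 0.2834 mA, then current-divider fraction G_k/ΣG = 0.8308.)

I ≈ 0.235 mA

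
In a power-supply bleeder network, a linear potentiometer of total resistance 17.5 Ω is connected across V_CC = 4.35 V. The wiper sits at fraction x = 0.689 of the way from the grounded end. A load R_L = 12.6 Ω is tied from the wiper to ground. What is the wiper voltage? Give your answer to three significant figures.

V_out ≈ 2.31 V

Lower segment x·R_p = 12.06 Ω; upper segment (1−x)·R_p = 5.443 Ω.
R_L loads the lower segment: effective lower R = 6.161 Ω.
Then V_out = V_CC · 6.161/(5.443 + 6.161) = 2.310 V.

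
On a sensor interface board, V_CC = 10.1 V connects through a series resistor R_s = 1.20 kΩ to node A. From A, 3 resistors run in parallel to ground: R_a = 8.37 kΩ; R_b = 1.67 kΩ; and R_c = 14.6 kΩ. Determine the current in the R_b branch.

I ≈ 3.11 mA

Parallel bank: R_p = 1/(1/8.37 + 1/1.67 + 1/14.6) = 1.271 kΩ.
V_A = 10.1 × 1.271/2.471 = 5.195 V.
I(R_b) = V_A / R_b = 5.195/1.67 = 3.111 mA.
(Equivalently: I_total = 4.087 mA, then current-divider fraction G_k/ΣG = 0.7611.)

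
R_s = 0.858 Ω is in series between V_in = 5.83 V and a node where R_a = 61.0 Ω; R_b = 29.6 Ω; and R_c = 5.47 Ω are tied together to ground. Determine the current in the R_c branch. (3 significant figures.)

I ≈ 0.888 A

Equivalent of the parallel group: R_p = 4.292 Ω.
V_A = 5.83 × 4.292/5.150 = 4.859 V.
Branch current I = V_A/R_c = 4.859/5.47 = 0.8882 A.
(Equivalently: I_total = 1.132 A, then current-divider fraction G_k/ΣG = 0.7846.)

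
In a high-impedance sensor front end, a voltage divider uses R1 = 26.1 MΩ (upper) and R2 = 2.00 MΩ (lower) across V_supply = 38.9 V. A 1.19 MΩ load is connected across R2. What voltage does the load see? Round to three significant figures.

R2 ‖ R_L = (2.00 × 1.19)/(2.00 + 1.19) = 0.7461 MΩ.
Voltage divider with the loaded lower leg: V_out = 38.9 × 0.7461/(26.1 + 0.7461) = 38.9 × 0.02779 = 1.081 V.

V_out ≈ 1.08 V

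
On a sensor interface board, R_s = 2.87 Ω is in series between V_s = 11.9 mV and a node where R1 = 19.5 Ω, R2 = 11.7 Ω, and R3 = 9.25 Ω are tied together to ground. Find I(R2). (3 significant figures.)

I ≈ 0.597 mA

Combine the parallel branches: R_p = (1/19.5 + 1/11.7 + 1/9.25)⁻¹ = 4.084 Ω.
Node voltage V_A = V_s · R_p/(R_s + R_p) = 11.9 × 0.5873 = 6.989 mV.
Branch current I = V_A/R2 = 6.989/11.7 = 0.5973 mA.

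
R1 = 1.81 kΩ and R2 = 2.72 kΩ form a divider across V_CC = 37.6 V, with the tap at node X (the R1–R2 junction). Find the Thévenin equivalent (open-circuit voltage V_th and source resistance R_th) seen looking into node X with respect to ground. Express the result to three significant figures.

V_th ≈ 22.6 V, R_th ≈ 1.09 kΩ

V_th is the unloaded tap voltage: V_CC · R2/(R1+R2) = 37.6 × 0.6004 = 22.58 V.
With V_CC suppressed (replaced by a short), R_th = R1 ‖ R2 = (1.810 × 2.72)/(1.810 + 2.72) = 1.087 kΩ.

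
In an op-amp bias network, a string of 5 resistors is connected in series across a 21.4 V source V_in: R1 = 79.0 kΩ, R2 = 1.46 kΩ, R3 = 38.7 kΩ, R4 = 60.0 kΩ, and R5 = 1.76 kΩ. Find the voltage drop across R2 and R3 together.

Total series resistance ΣR = 79.0 + 1.46 + 38.7 + 60.0 + 1.76 = 180.9 kΩ.
R_{R2..R3} = 1.46 + 38.7 = 40.16 kΩ.
By the voltage-divider rule, V = 21.4 × 40.16/180.9 = 4.750 V.

V ≈ 4.75 V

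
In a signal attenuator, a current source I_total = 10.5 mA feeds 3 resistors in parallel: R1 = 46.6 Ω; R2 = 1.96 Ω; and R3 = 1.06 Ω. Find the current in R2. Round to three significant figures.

ΣG = 1/46.6 + 1/1.96 + 1/1.06 = 1.475.
R2 takes the fraction G_k/ΣG = 0.5102/1.475 = 0.3459, so I = 10.5 × 0.3459 = 3.632 mA.

I ≈ 3.63 mA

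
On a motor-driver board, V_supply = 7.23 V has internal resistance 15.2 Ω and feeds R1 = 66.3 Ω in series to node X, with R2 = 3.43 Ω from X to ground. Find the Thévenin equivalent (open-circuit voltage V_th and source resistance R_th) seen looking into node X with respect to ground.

V_th ≈ 0.292 V, R_th ≈ 3.29 Ω

R1' = 15.2 + 66.3 = 81.50 Ω (source resistance + R1).
V_th is the unloaded tap voltage: V_supply · R2/(R1'+R2) = 7.23 × 0.04039 = 0.2920 V.
With V_supply suppressed (replaced by a short), R_th = R1' ‖ R2 = (81.50 × 3.43)/(81.50 + 3.43) = 3.291 Ω.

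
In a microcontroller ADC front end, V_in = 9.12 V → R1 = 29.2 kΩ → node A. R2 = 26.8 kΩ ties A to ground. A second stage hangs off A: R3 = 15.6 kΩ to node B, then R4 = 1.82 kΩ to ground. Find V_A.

Node A sees R2 in parallel with the series input of stage 2, R3 + R4 = 17.42 kΩ.
R2 ‖ (R3+R4) = 10.56 kΩ.
V_A = 9.12 × 10.56/(29.2 + 10.56) = 2.422 V.

V_A ≈ 2.42 V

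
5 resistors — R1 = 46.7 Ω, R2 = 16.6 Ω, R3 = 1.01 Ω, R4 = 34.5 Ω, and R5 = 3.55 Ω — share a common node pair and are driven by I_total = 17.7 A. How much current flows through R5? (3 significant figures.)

ΣG = 1/46.7 + 1/16.6 + 1/1.01 + 1/34.5 + 1/3.55 = 1.382.
R5 takes the fraction G_k/ΣG = 0.2817/1.382 = 0.2038, so I = 17.7 × 0.2038 = 3.607 A.

I ≈ 3.61 A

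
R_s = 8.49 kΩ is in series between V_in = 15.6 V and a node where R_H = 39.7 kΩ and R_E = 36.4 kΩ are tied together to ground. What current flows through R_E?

I ≈ 0.296 mA

Combine the parallel branches: R_p = (1/39.7 + 1/36.4)⁻¹ = 18.99 kΩ.
Node voltage V_A = V_in · R_p/(R_s + R_p) = 15.6 × 0.6910 = 10.78 V.
I(R_E) = V_A / R_E = 10.78/36.4 = 0.2962 mA.
(Equivalently: I_total = 0.5677 mA, then current-divider fraction G_k/ΣG = 0.5217.)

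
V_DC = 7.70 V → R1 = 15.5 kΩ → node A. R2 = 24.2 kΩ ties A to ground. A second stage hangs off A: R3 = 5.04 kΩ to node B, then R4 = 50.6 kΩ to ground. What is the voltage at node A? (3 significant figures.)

Looking into the second stage from A: R3 + R4 = 55.64 kΩ appears in parallel with R2.
R2 ‖ (R3+R4) = 16.86 kΩ.
So V_A = 7.70 × 0.5211 = 4.012 V.

V_A ≈ 4.01 V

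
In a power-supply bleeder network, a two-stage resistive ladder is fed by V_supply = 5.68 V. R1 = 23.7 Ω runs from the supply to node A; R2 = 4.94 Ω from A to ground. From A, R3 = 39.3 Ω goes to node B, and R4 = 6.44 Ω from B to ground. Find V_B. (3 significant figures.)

V_B ≈ 0.127 V

The second stage (R3 + R4 = 45.74 Ω) loads node A in parallel with R2.
R2 ‖ (R3+R4) = 4.458 Ω.
So V_A = 5.68 × 0.1583 = 0.8993 V.
Stage 2 is unloaded, so V_B = V_A · R4/(R3+R4) = 0.8993 × 6.44/45.74 = 0.1266 V.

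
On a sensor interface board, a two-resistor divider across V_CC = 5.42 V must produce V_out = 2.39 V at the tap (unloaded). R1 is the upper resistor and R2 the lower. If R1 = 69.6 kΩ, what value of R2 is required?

The divider ratio is R2/(R1+R2) = 2.39/5.42 = 0.4410.
Rearranging, R2 = R1·k/(1−k) = 69.6 × 0.7888 = 54.90 kΩ.

R2 ≈ 54.9 kΩ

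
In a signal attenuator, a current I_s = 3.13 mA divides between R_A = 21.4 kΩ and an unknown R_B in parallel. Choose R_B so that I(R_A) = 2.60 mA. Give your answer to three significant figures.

Two-branch current divider: I_A = I_s · R_B/(R_A + R_B).
With f = 0.8307, R_B = R_A · f/(1−f) = 21.4 × 4.906 = 105.0 kΩ.

R_B ≈ 105 kΩ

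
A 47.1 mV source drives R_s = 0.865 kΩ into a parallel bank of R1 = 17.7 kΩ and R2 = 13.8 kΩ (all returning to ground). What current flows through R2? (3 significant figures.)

Parallel bank: R_p = 1/(1/17.7 + 1/13.8) = 7.754 kΩ.
Node voltage V_A = V_in · R_p/(R_s + R_p) = 47.1 × 0.8996 = 42.37 mV.
Branch current I = V_A/R2 = 42.37/13.8 = 3.071 µA.

I ≈ 3.07 µA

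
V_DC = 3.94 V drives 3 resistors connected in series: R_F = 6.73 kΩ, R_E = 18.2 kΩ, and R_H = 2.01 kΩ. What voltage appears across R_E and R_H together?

V ≈ 2.96 V

Series total: ΣR = 6.73 + 18.2 + 2.01 = 26.94 kΩ.
R_{R_E..R_H} = 18.2 + 2.01 = 20.21 kΩ.
Voltage divider: V = V_DC · (20.21 / 26.94) = 3.94 × 0.7502 = 2.956 V.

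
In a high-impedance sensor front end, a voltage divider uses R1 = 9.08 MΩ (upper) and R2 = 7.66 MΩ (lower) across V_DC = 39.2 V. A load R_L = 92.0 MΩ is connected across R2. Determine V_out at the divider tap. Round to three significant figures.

First combine the lower leg with the load: R2 ‖ R_L = 7.071 MΩ.
Voltage divider with the loaded lower leg: V_out = 39.2 × 7.071/(9.08 + 7.071) = 39.2 × 0.4378 = 17.16 V.
(Unloaded it would be 17.9 V; the load pulls it down.)

V_out ≈ 17.2 V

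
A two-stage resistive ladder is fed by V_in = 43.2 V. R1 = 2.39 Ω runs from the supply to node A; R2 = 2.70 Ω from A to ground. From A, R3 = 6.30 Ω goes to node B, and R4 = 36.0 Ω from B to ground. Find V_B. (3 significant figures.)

Node A sees R2 in parallel with the series input of stage 2, R3 + R4 = 42.30 Ω.
R2 ‖ (R3+R4) = 2.538 Ω.
So V_A = 43.2 × 0.5150 = 22.25 V.
Stage 2 is unloaded, so V_B = V_A · R4/(R3+R4) = 22.25 × 36.0/42.30 = 18.94 V.

V_B ≈ 18.9 V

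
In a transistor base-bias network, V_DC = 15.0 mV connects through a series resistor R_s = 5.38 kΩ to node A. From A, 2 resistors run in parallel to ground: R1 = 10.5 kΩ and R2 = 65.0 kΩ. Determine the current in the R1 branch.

Parallel bank: R_p = 1/(1/10.5 + 1/65.0) = 9.040 kΩ.
Node voltage V_A = V_DC · R_p/(R_s + R_p) = 15.0 × 0.6269 = 9.404 mV.
Branch current I = V_A/R1 = 9.404/10.5 = 0.8956 µA.
(Equivalently: I_total = 1.040 µA, then current-divider fraction G_k/ΣG = 0.8609.)

I ≈ 0.896 µA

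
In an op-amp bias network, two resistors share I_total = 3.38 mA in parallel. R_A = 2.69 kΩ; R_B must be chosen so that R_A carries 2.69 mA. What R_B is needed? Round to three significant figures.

Two-branch current divider: I_A = I_total · R_B/(R_A + R_B).
2.69/3.38 = R_B/(R_A + R_B) → R_B = R_A · (0.7959)/(1 − 0.7959) = 2.69 × 3.899 = 10.49 kΩ.

R_B ≈ 10.5 kΩ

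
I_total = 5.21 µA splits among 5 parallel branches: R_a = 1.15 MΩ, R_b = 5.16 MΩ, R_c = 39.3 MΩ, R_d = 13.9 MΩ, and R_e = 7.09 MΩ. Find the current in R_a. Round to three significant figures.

I ≈ 3.48 µA

Conductances: ΣG = 1/1.15 + 1/5.16 + 1/39.3 + 1/13.9 + 1/7.09 = 1.302 (1/MΩ).
R_a takes the fraction G_k/ΣG = 0.8696/1.302 = 0.6680, so I = 5.21 × 0.6680 = 3.480 µA.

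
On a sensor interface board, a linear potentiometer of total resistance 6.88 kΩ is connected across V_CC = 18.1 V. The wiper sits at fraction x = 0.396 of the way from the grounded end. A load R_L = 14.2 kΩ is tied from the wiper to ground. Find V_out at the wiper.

The pot divides into 4.156 kΩ above the wiper and 2.724 kΩ below.
R_L loads the lower segment: effective lower R = 2.286 kΩ.
V_out = 18.1 × 2.286/(4.156 + 2.286) = 6.423 V.
(Unloaded: V_out = x·V_CC = 7.17 V.)

V_out ≈ 6.42 V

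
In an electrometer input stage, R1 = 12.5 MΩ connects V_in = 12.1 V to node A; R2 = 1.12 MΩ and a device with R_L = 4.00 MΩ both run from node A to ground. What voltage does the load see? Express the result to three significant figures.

V_out ≈ 0.792 V

R2 ‖ R_L = (1.12 × 4.00)/(1.12 + 4.00) = 0.8750 MΩ.
Voltage divider with the loaded lower leg: V_out = 12.1 × 0.8750/(12.5 + 0.8750) = 12.1 × 0.06542 = 0.7916 V.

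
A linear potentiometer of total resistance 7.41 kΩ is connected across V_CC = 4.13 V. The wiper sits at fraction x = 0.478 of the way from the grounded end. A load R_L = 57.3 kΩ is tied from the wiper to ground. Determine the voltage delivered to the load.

V_out ≈ 1.91 V

Split the track: R_lower = x·R_p = 3.542 kΩ, R_upper = (1−x)·R_p = 3.868 kΩ.
Lower segment in parallel with the load: 3.542 ‖ 57.3 = 3.336 kΩ.
Loaded-divider output: V_out = 4.13 × 0.4631 = 1.912 V.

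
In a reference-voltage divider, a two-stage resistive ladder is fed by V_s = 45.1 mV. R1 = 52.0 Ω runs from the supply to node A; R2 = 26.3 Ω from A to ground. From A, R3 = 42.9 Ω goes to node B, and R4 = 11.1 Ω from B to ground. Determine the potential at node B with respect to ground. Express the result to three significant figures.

Looking into the second stage from A: R3 + R4 = 54.00 Ω appears in parallel with R2.
R2 ‖ (R3+R4) = 17.69 Ω.
First divider: V_A = V_s · 17.69/(52.0 + 17.69) = 11.45 mV.
V_B = V_A × 0.2056 = 2.353 mV.

V_B ≈ 2.35 mV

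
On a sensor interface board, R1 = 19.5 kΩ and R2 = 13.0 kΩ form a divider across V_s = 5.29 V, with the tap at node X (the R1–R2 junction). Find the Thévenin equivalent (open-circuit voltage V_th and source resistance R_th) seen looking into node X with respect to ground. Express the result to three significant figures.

V_th is the unloaded tap voltage: V_s · R2/(R1+R2) = 5.29 × 0.4000 = 2.116 V.
Zeroing V_s shorts the top of R1 to ground, so R_th = R1 ‖ R2 = 7.800 kΩ.

V_th ≈ 2.12 V, R_th ≈ 7.80 kΩ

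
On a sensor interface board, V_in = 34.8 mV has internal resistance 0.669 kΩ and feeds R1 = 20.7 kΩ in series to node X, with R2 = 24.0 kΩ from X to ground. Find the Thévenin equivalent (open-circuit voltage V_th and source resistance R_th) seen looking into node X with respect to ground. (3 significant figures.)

V_th ≈ 18.4 mV, R_th ≈ 11.3 kΩ

R1' = 0.669 + 20.7 = 21.37 kΩ (source resistance + R1).
V_th is the unloaded tap voltage: V_in · R2/(R1'+R2) = 34.8 × 0.5290 = 18.41 mV.
Looking into X with the source shorted: R_th = R1'·R2/(R1'+R2) = 21.37 × 24.0/45.37 = 11.30 kΩ.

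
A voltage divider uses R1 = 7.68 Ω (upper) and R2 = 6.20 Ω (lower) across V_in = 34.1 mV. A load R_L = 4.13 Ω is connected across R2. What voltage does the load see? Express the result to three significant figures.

R2 ‖ R_L = (6.20 × 4.13)/(6.20 + 4.13) = 2.479 Ω.
Then V_out = V_in · R2'/(R1 + R2') = 34.1 × 2.479/10.16 = 8.321 mV.

V_out ≈ 8.32 mV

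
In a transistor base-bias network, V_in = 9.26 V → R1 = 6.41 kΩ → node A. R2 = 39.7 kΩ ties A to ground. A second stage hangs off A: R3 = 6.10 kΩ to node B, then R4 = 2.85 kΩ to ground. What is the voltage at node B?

V_B ≈ 1.57 V

Looking into the second stage from A: R3 + R4 = 8.950 kΩ appears in parallel with R2.
Effective lower resistance at A: R2 ‖ 8.950 = 7.303 kΩ.
So V_A = 9.26 × 0.5326 = 4.932 V.
Stage 2 is unloaded, so V_B = V_A · R4/(R3+R4) = 4.932 × 2.85/8.950 = 1.570 V.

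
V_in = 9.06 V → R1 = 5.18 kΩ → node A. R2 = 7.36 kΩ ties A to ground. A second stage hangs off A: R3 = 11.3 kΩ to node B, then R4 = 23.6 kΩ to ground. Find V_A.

Node A sees R2 in parallel with the series input of stage 2, R3 + R4 = 34.90 kΩ.
Effective lower resistance at A: R2 ‖ 34.90 = 6.078 kΩ.
First divider: V_A = V_in · 6.078/(5.18 + 6.078) = 4.891 V.

V_A ≈ 4.89 V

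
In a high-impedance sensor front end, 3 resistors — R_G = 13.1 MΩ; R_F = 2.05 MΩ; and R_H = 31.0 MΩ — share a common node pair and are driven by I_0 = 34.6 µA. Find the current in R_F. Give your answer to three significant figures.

Conductances: ΣG = 1/13.1 + 1/2.05 + 1/31.0 = 0.5964 (1/MΩ).
Current divider: I(R_F) = I_0 · G_k/ΣG = 34.6 × (0.4878/0.5964) = 34.6 × 0.8179 = 28.30 µA.

I ≈ 28.3 µA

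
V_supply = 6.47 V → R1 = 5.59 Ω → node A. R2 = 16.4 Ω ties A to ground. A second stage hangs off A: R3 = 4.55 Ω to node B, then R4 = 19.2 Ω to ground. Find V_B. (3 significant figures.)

V_B ≈ 3.32 V

Node A sees R2 in parallel with the series input of stage 2, R3 + R4 = 23.75 Ω.
R2 ‖ (R3+R4) = 9.701 Ω.
First divider: V_A = V_supply · 9.701/(5.59 + 9.701) = 4.105 V.
Then the unloaded second divider: V_B = V_A × R4/(R3+R4) = 4.105 × 0.8084 = 3.318 V.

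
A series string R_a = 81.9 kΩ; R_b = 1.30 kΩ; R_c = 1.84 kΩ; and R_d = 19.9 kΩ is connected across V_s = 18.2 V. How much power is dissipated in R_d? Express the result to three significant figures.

Series current I = V_s/ΣR = 18.2/104.9 = 0.1734 mA.
V(R_d) = I·R = 3.451 V; P = V·I = 3.451 × 0.1734 = 0.5986 mW.

P ≈ 0.599 mW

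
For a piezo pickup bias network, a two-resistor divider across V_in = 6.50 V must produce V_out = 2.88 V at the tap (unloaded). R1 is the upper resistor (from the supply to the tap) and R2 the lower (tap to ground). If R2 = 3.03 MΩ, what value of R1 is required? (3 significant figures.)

R1 ≈ 3.81 MΩ

Required fraction k = V_out/V_in = 0.4431.
So R1 = R2 · (V_in/V_out − 1) = 3.03 × (6.50/2.88 − 1) = 3.03 × 1.257 = 3.809 MΩ.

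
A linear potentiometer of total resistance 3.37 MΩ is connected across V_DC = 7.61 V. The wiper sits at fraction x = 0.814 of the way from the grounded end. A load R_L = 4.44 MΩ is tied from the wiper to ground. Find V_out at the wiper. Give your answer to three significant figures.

Split the track: R_lower = x·R_p = 2.743 MΩ, R_upper = (1−x)·R_p = 0.6268 MΩ.
R_L loads the lower segment: effective lower R = 1.696 MΩ.
V_out = 7.61 × 1.696/(0.6268 + 1.696) = 5.556 V.
(Unloaded: V_out = x·V_DC = 6.19 V.)

V_out ≈ 5.56 V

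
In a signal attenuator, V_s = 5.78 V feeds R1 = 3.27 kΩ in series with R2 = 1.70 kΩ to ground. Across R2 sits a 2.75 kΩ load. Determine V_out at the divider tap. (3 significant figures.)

R2 ‖ R_L = (1.70 × 2.75)/(1.70 + 2.75) = 1.051 kΩ.
Now apply the divider: V_out = 5.78 × 0.2432 = 1.405 V.

V_out ≈ 1.41 V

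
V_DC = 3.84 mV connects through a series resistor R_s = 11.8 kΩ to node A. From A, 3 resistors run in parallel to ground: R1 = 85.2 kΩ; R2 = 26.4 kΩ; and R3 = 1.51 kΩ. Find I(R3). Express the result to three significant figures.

Combine the parallel branches: R_p = (1/85.2 + 1/26.4 + 1/1.51)⁻¹ = 1.405 kΩ.
Node voltage V_A = V_DC · R_p/(R_s + R_p) = 3.84 × 0.1064 = 0.4085 mV.
I(R3) = V_A / R3 = 0.4085/1.51 = 0.2705 µA.

I ≈ 0.271 µA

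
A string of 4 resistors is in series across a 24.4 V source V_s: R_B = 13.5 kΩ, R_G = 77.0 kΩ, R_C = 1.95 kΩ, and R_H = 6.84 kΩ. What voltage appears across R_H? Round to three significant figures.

V ≈ 1.68 V

Series total: ΣR = 13.5 + 77.0 + 1.95 + 6.84 = 99.29 kΩ.
By the voltage-divider rule, V = 24.4 × 6.840/99.29 = 1.681 V.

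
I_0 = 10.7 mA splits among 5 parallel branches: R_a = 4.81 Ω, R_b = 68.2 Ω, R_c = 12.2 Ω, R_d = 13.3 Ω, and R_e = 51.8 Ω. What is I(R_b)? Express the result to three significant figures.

I ≈ 0.393 mA

Total conductance ΣG = 1/4.81 + 1/68.2 + 1/12.2 + 1/13.3 + 1/51.8 = 0.3990 (units of 1/Ω).
R_b takes the fraction G_k/ΣG = 0.01466/0.3990 = 0.03675, so I = 10.7 × 0.03675 = 0.3932 mA.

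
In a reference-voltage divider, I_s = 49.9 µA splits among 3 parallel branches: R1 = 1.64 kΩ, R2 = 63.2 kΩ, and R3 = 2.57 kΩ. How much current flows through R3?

I ≈ 19.1 µA

Total conductance ΣG = 1/1.64 + 1/63.2 + 1/2.57 = 1.015 (units of 1/kΩ).
R3 takes the fraction G_k/ΣG = 0.3891/1.015 = 0.3835, so I = 49.9 × 0.3835 = 19.14 µA.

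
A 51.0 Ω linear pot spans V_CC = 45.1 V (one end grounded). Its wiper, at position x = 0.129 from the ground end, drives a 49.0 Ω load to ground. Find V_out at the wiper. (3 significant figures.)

V_out ≈ 5.21 V

The pot divides into 44.42 Ω above the wiper and 6.579 Ω below.
Lower segment in parallel with the load: 6.579 ‖ 49.0 = 5.800 Ω.
Then V_out = V_CC · 5.800/(44.42 + 5.800) = 5.209 V.
(Unloaded: V_out = x·V_CC = 5.82 V.)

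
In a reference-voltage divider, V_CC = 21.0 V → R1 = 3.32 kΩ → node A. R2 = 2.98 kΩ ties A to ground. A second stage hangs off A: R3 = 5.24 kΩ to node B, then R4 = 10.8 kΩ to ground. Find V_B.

Node A sees R2 in parallel with the series input of stage 2, R3 + R4 = 16.04 kΩ.
R2 ‖ (R3+R4) = 2.513 kΩ.
So V_A = 21.0 × 0.4308 = 9.048 V.
Stage 2 is unloaded, so V_B = V_A · R4/(R3+R4) = 9.048 × 10.8/16.04 = 6.092 V.

V_B ≈ 6.09 V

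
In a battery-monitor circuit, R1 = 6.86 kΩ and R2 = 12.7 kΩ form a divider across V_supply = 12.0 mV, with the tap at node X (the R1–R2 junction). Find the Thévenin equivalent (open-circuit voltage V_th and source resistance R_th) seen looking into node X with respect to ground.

V_th ≈ 7.79 mV, R_th ≈ 4.45 kΩ

V_th is the unloaded tap voltage: V_supply · R2/(R1+R2) = 12.0 × 0.6493 = 7.791 mV.
With V_supply suppressed (replaced by a short), R_th = R1 ‖ R2 = (6.860 × 12.7)/(6.860 + 12.7) = 4.454 kΩ.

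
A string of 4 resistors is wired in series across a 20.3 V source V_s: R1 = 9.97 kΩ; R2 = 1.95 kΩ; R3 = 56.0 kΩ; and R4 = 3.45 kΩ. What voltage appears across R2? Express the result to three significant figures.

V ≈ 0.555 V

Total series resistance ΣR = 9.97 + 1.95 + 56.0 + 3.45 = 71.37 kΩ.
Voltage divider: V = V_s · (1.950 / 71.37) = 20.3 × 0.02732 = 0.5546 V.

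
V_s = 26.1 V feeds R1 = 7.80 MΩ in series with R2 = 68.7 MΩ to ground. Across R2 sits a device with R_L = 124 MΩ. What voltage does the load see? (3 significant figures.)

The load sits in parallel with R2, giving an effective lower resistance R2' = R2·R_L/(R2+R_L) = 44.21 MΩ.
Now apply the divider: V_out = 26.1 × 0.8500 = 22.19 V.
(Unloaded it would be 23.4 V; the load pulls it down.)

V_out ≈ 22.2 V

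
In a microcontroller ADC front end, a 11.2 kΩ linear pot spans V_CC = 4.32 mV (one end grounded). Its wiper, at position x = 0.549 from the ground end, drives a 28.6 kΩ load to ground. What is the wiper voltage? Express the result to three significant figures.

Split the track: R_lower = x·R_p = 6.149 kΩ, R_upper = (1−x)·R_p = 5.051 kΩ.
Lower segment in parallel with the load: 6.149 ‖ 28.6 = 5.061 kΩ.
Then V_out = V_CC · 5.061/(5.051 + 5.061) = 2.162 mV.

V_out ≈ 2.16 mV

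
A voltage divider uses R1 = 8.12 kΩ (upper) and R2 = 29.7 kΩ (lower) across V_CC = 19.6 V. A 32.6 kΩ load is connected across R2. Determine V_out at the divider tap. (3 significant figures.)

V_out ≈ 12.9 V

R2 ‖ R_L = (29.7 × 32.6)/(29.7 + 32.6) = 15.54 kΩ.
Then V_out = V_CC · R2'/(R1 + R2') = 19.6 × 15.54/23.66 = 12.87 V.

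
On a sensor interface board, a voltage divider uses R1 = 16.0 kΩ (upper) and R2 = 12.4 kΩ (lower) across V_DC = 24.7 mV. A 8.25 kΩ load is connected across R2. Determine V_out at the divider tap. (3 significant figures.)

First combine the lower leg with the load: R2 ‖ R_L = 4.954 kΩ.
Then V_out = V_DC · R2'/(R1 + R2') = 24.7 × 4.954/20.95 = 5.840 mV.

V_out ≈ 5.84 mV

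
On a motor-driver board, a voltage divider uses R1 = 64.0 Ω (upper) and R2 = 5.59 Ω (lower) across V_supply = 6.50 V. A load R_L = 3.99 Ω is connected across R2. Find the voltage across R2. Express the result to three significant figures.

V_out ≈ 0.228 V

First combine the lower leg with the load: R2 ‖ R_L = 2.328 Ω.
Then V_out = V_supply · R2'/(R1 + R2') = 6.50 × 2.328/66.33 = 0.2282 V.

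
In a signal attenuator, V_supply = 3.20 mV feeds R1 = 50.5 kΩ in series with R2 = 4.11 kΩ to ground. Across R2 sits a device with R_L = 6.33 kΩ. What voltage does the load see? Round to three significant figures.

V_out ≈ 0.150 mV

The load sits in parallel with R2, giving an effective lower resistance R2' = R2·R_L/(R2+R_L) = 2.492 kΩ.
Now apply the divider: V_out = 3.20 × 0.04703 = 0.1505 mV.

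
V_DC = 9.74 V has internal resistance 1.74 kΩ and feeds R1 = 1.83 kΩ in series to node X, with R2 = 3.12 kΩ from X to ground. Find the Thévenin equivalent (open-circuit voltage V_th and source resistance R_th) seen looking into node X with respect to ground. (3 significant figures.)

V_th ≈ 4.54 V, R_th ≈ 1.66 kΩ

R1' = 1.74 + 1.83 = 3.570 kΩ (source resistance + R1).
With X open, the divider is unloaded: V_th = 9.74 × 3.12/6.690 = 4.542 V.
With V_DC suppressed (replaced by a short), R_th = R1' ‖ R2 = (3.570 × 3.12)/(3.570 + 3.12) = 1.665 kΩ.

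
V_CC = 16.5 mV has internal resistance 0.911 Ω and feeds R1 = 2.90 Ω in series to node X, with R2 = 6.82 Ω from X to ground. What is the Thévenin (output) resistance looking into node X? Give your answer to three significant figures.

R_th ≈ 2.44 Ω

R1' = 0.911 + 2.90 = 3.811 Ω (source resistance + R1).
Looking into X with the source shorted: R_th = R1'·R2/(R1'+R2) = 3.811 × 6.82/10.63 = 2.445 Ω.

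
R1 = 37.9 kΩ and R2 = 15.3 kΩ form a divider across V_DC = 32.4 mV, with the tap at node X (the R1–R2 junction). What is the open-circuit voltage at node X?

Open-circuit (no load on X): V_th = V_DC · R2/(R1 + R2) = 32.4 × 15.3/(37.90 + 15.3) = 9.318 mV.

V_th ≈ 9.32 mV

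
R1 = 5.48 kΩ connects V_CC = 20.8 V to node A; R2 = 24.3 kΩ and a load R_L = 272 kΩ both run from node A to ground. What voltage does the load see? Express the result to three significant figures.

First combine the lower leg with the load: R2 ‖ R_L = 22.31 kΩ.
Now apply the divider: V_out = 20.8 × 0.8028 = 16.70 V.

V_out ≈ 16.7 V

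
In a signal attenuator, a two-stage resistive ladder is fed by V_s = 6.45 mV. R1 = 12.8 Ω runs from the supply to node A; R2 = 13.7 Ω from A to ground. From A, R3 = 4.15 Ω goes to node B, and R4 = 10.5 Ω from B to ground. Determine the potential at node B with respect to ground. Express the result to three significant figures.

The second stage (R3 + R4 = 14.65 Ω) loads node A in parallel with R2.
Effective lower resistance at A: R2 ‖ 14.65 = 7.080 Ω.
So V_A = 6.45 × 0.3561 = 2.297 mV.
Then the unloaded second divider: V_B = V_A × R4/(R3+R4) = 2.297 × 0.7167 = 1.646 mV.

V_B ≈ 1.65 mV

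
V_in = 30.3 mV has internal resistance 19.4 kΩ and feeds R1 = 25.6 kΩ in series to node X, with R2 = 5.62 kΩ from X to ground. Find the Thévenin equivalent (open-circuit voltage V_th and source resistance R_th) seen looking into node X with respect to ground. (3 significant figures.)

V_th ≈ 3.36 mV, R_th ≈ 5.00 kΩ

R1' = 19.4 + 25.6 = 45.00 kΩ (source resistance + R1).
V_th is the unloaded tap voltage: V_in · R2/(R1'+R2) = 30.3 × 0.1110 = 3.364 mV.
Zeroing V_in shorts the top of R1' to ground, so R_th = R1' ‖ R2 = 4.996 kΩ.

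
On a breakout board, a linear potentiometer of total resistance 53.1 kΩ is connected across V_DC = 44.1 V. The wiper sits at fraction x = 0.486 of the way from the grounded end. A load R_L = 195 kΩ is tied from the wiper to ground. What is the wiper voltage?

Lower segment x·R_p = 25.81 kΩ; upper segment (1−x)·R_p = 27.29 kΩ.
(x·R_p) ‖ R_L = 22.79 kΩ.
V_out = 44.1 × 22.79/(27.29 + 22.79) = 20.07 V.
(Unloaded: V_out = x·V_DC = 21.4 V.)

V_out ≈ 20.1 V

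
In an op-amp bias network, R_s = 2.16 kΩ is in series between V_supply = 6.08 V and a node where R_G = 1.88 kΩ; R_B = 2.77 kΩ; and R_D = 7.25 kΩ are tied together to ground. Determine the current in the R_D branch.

Parallel bank: R_p = 1/(1/1.88 + 1/2.77 + 1/7.25) = 0.9701 kΩ.
V_A = 6.08 × 0.9701/3.130 = 1.884 V.
I(R_D) = V_A / R_D = 1.884/7.25 = 0.2599 mA.

I ≈ 0.260 mA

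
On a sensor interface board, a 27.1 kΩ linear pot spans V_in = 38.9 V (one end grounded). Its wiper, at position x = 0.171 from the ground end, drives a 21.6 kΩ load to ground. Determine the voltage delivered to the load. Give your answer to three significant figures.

The pot divides into 22.47 kΩ above the wiper and 4.634 kΩ below.
(x·R_p) ‖ R_L = 3.816 kΩ.
Loaded-divider output: V_out = 38.9 × 0.1452 = 5.647 V.

V_out ≈ 5.65 V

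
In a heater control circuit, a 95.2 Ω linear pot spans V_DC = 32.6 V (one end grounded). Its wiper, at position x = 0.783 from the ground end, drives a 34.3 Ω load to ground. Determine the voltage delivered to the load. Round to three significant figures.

V_out ≈ 17.3 V

Split the track: R_lower = x·R_p = 74.54 Ω, R_upper = (1−x)·R_p = 20.66 Ω.
(x·R_p) ‖ R_L = 23.49 Ω.
V_out = 32.6 × 23.49/(20.66 + 23.49) = 17.35 V.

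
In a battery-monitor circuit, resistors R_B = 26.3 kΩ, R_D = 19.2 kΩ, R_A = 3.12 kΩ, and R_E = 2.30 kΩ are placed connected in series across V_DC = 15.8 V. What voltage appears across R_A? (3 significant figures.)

Series total: ΣR = 26.3 + 19.2 + 3.12 + 2.30 = 50.92 kΩ.
V = V_DC · R/ΣR = 15.8 × 0.06127 = 0.9681 V.

V ≈ 0.968 V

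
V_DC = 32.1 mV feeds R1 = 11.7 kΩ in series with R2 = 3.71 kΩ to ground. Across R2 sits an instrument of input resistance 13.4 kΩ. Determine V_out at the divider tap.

V_out ≈ 6.39 mV

The load sits in parallel with R2, giving an effective lower resistance R2' = R2·R_L/(R2+R_L) = 2.906 kΩ.
Then V_out = V_DC · R2'/(R1 + R2') = 32.1 × 2.906/14.61 = 6.386 mV.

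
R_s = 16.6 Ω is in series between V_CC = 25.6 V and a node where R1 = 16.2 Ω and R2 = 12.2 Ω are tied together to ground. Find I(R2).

I ≈ 0.620 A

Combine the parallel branches: R_p = (1/16.2 + 1/12.2)⁻¹ = 6.959 Ω.
Node voltage V_A = V_CC · R_p/(R_s + R_p) = 25.6 × 0.2954 = 7.562 V.
Branch current I = V_A/R2 = 7.562/12.2 = 0.6198 A.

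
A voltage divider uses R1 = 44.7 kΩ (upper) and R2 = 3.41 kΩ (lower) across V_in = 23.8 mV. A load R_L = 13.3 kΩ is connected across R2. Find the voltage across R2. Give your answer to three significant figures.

First combine the lower leg with the load: R2 ‖ R_L = 2.714 kΩ.
Then V_out = V_in · R2'/(R1 + R2') = 23.8 × 2.714/47.41 = 1.362 mV.
(Unloaded it would be 1.69 mV; the load pulls it down.)

V_out ≈ 1.36 mV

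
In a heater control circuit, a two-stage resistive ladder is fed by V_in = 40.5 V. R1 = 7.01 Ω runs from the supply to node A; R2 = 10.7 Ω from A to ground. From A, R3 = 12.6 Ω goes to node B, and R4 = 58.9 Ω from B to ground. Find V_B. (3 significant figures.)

V_B ≈ 19.0 V

Node A sees R2 in parallel with the series input of stage 2, R3 + R4 = 71.50 Ω.
R2 ‖ (R3+R4) = 9.307 Ω.
So V_A = 40.5 × 0.5704 = 23.10 V.
V_B = V_A × 0.8238 = 19.03 V.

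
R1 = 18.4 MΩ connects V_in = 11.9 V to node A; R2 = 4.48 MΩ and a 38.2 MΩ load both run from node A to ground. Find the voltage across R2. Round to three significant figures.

First combine the lower leg with the load: R2 ‖ R_L = 4.010 MΩ.
Now apply the divider: V_out = 11.9 × 0.1789 = 2.129 V.

V_out ≈ 2.13 V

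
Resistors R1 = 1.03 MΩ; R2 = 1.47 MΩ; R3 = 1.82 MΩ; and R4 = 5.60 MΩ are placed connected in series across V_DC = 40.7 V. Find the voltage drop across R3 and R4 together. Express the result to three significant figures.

ΣR = 1.03 + 1.47 + 1.82 + 5.60 = 9.920 MΩ.
R_{R3..R4} = 1.82 + 5.60 = 7.420 MΩ.
Voltage divider: V = V_DC · (7.420 / 9.920) = 40.7 × 0.7480 = 30.44 V.

V ≈ 30.4 V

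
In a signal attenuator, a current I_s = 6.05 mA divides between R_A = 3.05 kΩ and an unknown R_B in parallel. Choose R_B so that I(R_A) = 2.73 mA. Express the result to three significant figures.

R_B ≈ 2.51 kΩ

The fraction through R_A equals R_B/(R_A+R_B).
With f = 0.4512, R_B = R_A · f/(1−f) = 3.05 × 0.8223 = 2.508 kΩ.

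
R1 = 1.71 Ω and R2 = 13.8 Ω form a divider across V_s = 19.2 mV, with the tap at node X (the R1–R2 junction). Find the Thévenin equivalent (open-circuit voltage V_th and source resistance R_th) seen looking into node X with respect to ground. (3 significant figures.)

With X open, the divider is unloaded: V_th = 19.2 × 13.8/15.51 = 17.08 mV.
Zeroing V_s shorts the top of R1 to ground, so R_th = R1 ‖ R2 = 1.521 Ω.

V_th ≈ 17.1 mV, R_th ≈ 1.52 Ω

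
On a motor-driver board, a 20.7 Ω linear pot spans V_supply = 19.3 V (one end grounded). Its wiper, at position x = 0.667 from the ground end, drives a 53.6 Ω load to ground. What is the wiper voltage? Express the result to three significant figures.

The pot divides into 6.893 Ω above the wiper and 13.81 Ω below.
Lower segment in parallel with the load: 13.81 ‖ 53.6 = 10.98 Ω.
Loaded-divider output: V_out = 19.3 × 0.6143 = 11.86 V.

V_out ≈ 11.9 V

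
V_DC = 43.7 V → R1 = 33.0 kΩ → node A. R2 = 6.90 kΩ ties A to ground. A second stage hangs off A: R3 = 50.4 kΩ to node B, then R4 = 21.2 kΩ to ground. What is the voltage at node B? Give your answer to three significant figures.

V_B ≈ 2.07 V

Looking into the second stage from A: R3 + R4 = 71.60 kΩ appears in parallel with R2.
R2 ‖ (R3+R4) = 6.294 kΩ.
V_A = 43.7 × 6.294/(33.0 + 6.294) = 6.999 V.
Then the unloaded second divider: V_B = V_A × R4/(R3+R4) = 6.999 × 0.2961 = 2.072 V.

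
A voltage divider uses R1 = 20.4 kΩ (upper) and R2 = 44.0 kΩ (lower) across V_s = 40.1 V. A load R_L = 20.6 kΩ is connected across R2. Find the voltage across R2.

V_out ≈ 16.3 V

First combine the lower leg with the load: R2 ‖ R_L = 14.03 kΩ.
Then V_out = V_s · R2'/(R1 + R2') = 40.1 × 14.03/34.43 = 16.34 V.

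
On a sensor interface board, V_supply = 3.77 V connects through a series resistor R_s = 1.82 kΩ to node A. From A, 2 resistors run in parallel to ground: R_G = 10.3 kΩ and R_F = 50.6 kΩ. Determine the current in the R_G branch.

Parallel bank: R_p = 1/(1/10.3 + 1/50.6) = 8.558 kΩ.
V_A = 3.77 × 8.558/10.38 = 3.109 V.
I(R_G) = V_A / R_G = 3.109/10.3 = 0.3018 mA.

I ≈ 0.302 mA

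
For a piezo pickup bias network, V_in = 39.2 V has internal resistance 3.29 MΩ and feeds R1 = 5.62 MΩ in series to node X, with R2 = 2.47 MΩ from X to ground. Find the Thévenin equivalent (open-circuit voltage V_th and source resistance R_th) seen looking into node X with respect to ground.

R1' = 3.29 + 5.62 = 8.910 MΩ (source resistance + R1).
V_th is the unloaded tap voltage: V_in · R2/(R1'+R2) = 39.2 × 0.2170 = 8.508 V.
With V_in suppressed (replaced by a short), R_th = R1' ‖ R2 = (8.910 × 2.47)/(8.910 + 2.47) = 1.934 MΩ.

V_th ≈ 8.51 V, R_th ≈ 1.93 MΩ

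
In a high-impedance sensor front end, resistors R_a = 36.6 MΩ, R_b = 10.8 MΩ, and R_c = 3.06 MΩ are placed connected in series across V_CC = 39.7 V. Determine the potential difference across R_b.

ΣR = 36.6 + 10.8 + 3.06 = 50.46 MΩ.
By the voltage-divider rule, V = 39.7 × 10.80/50.46 = 8.497 V.

V ≈ 8.50 V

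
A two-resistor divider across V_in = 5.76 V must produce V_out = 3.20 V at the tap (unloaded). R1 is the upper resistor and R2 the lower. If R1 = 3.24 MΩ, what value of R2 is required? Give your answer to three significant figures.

The divider ratio is R2/(R1+R2) = 3.20/5.76 = 0.5556.
Rearranging, R2 = R1·k/(1−k) = 3.24 × 1.250 = 4.050 MΩ.

R2 ≈ 4.05 MΩ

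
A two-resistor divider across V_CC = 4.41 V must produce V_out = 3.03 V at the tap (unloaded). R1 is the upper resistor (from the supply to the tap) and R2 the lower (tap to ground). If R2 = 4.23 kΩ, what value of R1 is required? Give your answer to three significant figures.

R1 ≈ 1.93 kΩ

V_out/V_CC = R2/(R1+R2) = 0.6871.
So R1 = R2 · (V_CC/V_out − 1) = 4.23 × (4.41/3.03 − 1) = 4.23 × 0.4554 = 1.927 kΩ.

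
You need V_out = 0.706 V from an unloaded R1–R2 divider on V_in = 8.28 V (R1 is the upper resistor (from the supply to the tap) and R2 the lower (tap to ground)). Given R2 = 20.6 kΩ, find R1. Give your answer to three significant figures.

The divider ratio is R2/(R1+R2) = 0.706/8.28 = 0.08527.
So R1 = R2 · (V_in/V_out − 1) = 20.6 × (8.28/0.706 − 1) = 20.6 × 10.73 = 221.0 kΩ.

R1 ≈ 221 kΩ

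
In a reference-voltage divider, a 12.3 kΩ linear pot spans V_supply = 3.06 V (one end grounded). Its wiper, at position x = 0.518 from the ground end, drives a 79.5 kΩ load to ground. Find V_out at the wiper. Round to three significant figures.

V_out ≈ 1.53 V

Split the track: R_lower = x·R_p = 6.371 kΩ, R_upper = (1−x)·R_p = 5.929 kΩ.
(x·R_p) ‖ R_L = 5.899 kΩ.
Loaded-divider output: V_out = 3.06 × 0.4987 = 1.526 V.
(Unloaded: V_out = x·V_supply = 1.59 V.)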